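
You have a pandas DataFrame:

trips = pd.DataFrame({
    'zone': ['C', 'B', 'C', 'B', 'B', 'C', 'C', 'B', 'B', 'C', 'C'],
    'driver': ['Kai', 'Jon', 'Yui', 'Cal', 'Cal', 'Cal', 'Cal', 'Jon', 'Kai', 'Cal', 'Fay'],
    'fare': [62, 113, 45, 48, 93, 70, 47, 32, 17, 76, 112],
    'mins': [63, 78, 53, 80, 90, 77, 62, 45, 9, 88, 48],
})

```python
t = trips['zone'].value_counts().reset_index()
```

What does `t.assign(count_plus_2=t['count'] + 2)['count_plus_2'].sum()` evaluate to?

15

value_counts of zone:
zone
C    6
B    5
Name: count, dtype: int64
reset_index():
  zone  count
0    C      6
1    B      5
add column count_plus_2 = t['count'] + 2:
  zone  count  count_plus_2
0    C      6             8
1    B      5             7
The sum of column 'count_plus_2' is 15.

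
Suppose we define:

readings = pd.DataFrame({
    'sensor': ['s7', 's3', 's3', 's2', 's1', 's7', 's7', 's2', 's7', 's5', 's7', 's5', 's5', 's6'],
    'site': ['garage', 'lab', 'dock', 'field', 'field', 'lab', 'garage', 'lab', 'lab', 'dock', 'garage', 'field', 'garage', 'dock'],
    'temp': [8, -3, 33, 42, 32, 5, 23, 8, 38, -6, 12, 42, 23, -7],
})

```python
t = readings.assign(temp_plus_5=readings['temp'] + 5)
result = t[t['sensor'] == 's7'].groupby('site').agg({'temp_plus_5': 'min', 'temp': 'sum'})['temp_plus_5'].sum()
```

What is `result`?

23

add column temp_plus_5 = readings['temp'] + 5:
   sensor    site  temp  temp_plus_5
0      s7  garage     8           13
1      s3     lab    -3            2
2      s3    dock    33           38
3      s2   field    42           47
4      s1   field    32           37
5      s7     lab     5           10
6      s7  garage    23           28
7      s2     lab     8           13
8      s7     lab    38           43
9      s5    dock    -6           -1
10     s7  garage    12           17
11     s5   field    42           47
12     s5  garage    23           28
13     s6    dock    -7           -2
filter rows where sensor == 's7':
   sensor    site  temp  temp_plus_5
0      s7  garage     8           13
5      s7     lab     5           10
6      s7  garage    23           28
8      s7     lab    38           43
10     s7  garage    12           17
group by site: min(temp_plus_5), sum(temp):
        temp_plus_5  temp
site                     
garage           13    43
lab              10    43
sum of column 'temp_plus_5' → 23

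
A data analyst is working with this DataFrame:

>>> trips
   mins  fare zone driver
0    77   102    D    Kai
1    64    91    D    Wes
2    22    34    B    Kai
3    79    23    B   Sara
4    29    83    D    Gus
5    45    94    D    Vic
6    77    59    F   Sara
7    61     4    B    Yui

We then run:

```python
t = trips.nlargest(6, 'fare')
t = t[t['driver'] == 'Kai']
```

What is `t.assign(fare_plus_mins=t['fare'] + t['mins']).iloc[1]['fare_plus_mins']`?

56

take 6 rows with largest fare:
   mins  fare zone driver
0    77   102    D    Kai
5    45    94    D    Vic
1    64    91    D    Wes
4    29    83    D    Gus
6    77    59    F   Sara
2    22    34    B    Kai
filter rows where driver == 'Kai':
   mins  fare zone driver
0    77   102    D    Kai
2    22    34    B    Kai
add column fare_plus_mins = t['fare'] + t['mins']:
   mins  fare zone driver  fare_plus_mins
0    77   102    D    Kai             179
2    22    34    B    Kai              56
Reading off the value at position 1, column 'fare_plus_mins', we get 56.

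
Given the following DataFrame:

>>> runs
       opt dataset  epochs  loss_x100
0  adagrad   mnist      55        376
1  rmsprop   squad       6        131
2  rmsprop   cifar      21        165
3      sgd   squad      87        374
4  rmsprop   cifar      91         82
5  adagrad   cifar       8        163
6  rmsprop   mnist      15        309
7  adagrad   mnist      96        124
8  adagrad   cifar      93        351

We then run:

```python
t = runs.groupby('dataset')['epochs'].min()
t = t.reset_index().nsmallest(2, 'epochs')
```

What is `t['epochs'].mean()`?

7.0

group by dataset, min of epochs:
dataset
cifar     8
mnist    15
squad     6
Name: epochs, dtype: int64
reset_index():
  dataset  epochs
0   cifar       8
1   mnist      15
2   squad       6
take 2 rows with smallest epochs:
  dataset  epochs
2   squad       6
0   cifar       8
Finally, mean of column 'epochs' = 7.0.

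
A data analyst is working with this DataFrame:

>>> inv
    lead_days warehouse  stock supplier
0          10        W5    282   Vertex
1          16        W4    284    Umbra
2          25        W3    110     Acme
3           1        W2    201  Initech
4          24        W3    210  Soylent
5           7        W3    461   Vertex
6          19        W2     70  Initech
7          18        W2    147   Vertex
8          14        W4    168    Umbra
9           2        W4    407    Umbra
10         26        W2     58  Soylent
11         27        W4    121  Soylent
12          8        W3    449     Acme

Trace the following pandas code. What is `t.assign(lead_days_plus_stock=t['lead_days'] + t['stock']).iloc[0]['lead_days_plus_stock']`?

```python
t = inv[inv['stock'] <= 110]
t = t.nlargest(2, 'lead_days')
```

filter rows where stock <= 110:
    lead_days warehouse  stock supplier
2          25        W3    110     Acme
6          19        W2     70  Initech
10         26        W2     58  Soylent
take 2 rows with largest lead_days:
    lead_days warehouse  stock supplier
10         26        W2     58  Soylent
2          25        W3    110     Acme
add column lead_days_plus_stock = t['lead_days'] + t['stock']:
    lead_days warehouse  stock supplier  lead_days_plus_stock
10         26        W2     58  Soylent                    84
2          25        W3    110     Acme                   135
Taking the value at position 0, column 'lead_days_plus_stock' gives 84.

84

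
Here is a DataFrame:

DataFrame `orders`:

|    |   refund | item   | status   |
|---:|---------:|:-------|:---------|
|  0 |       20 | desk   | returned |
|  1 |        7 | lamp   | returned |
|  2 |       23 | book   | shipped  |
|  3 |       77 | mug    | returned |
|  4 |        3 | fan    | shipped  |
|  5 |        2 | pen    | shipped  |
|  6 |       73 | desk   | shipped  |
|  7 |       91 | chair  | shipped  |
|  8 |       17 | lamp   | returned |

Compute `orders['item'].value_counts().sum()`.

9

value_counts of item:
item
desk     2
lamp     2
book     1
mug      1
fan      1
pen      1
chair    1
Name: count, dtype: int64
sum of the resulting series → 9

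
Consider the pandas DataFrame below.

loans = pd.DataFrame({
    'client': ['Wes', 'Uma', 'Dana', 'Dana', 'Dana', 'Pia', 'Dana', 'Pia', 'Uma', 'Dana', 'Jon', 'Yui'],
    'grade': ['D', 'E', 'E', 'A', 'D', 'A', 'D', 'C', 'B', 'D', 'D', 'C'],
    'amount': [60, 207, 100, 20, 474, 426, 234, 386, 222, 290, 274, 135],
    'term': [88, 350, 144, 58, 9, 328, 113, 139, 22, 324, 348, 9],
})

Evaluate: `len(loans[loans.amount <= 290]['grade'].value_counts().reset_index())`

filter rows where amount <= 290:
   client grade  amount  term
0     Wes     D      60    88
1     Uma     E     207   350
2    Dana     E     100   144
3    Dana     A      20    58
6    Dana     D     234   113
8     Uma     B     222    22
9    Dana     D     290   324
10    Jon     D     274   348
11    Yui     C     135     9
value_counts of grade:
grade
D    4
E    2
A    1
B    1
C    1
Name: count, dtype: int64
reset_index():
  grade  count
0     D      4
1     E      2
2     A      1
3     B      1
4     C      1
Hence 5.

5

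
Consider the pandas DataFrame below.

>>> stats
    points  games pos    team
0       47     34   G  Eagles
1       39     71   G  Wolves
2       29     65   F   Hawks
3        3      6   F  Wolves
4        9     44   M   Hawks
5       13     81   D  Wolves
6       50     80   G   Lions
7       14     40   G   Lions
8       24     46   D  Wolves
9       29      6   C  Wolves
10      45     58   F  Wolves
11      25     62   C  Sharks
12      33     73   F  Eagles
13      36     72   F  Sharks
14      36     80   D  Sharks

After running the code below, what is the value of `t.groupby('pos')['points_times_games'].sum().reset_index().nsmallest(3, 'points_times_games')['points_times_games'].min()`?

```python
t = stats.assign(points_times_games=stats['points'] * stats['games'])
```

396

add column points_times_games = stats['points'] * stats['games']:
    points  games pos    team  points_times_games
0       47     34   G  Eagles                1598
1       39     71   G  Wolves                2769
2       29     65   F   Hawks                1885
3        3      6   F  Wolves                  18
4        9     44   M   Hawks                 396
5       13     81   D  Wolves                1053
6       50     80   G   Lions                4000
7       14     40   G   Lions                 560
8       24     46   D  Wolves                1104
9       29      6   C  Wolves                 174
10      45     58   F  Wolves                2610
11      25     62   C  Sharks                1550
12      33     73   F  Eagles                2409
13      36     72   F  Sharks                2592
14      36     80   D  Sharks                2880
group by pos, sum of points_times_games:
pos
C    1724
D    5037
F    9514
G    8927
M     396
Name: points_times_games, dtype: int64
reset_index():
  pos  points_times_games
0   C                1724
1   D                5037
2   F                9514
3   G                8927
4   M                 396
take 3 rows with smallest points_times_games:
  pos  points_times_games
4   M                 396
0   C                1724
1   D                5037
Taking the min of column 'points_times_games' gives 396.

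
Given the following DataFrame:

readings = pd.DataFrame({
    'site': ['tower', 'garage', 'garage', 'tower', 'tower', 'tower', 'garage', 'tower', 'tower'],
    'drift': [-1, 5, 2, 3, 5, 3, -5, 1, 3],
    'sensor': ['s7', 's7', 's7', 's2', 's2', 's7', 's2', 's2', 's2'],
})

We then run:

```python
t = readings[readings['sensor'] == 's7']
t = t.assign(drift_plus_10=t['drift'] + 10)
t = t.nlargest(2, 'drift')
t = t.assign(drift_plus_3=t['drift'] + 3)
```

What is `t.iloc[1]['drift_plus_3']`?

6

filter rows where sensor == 's7':
     site  drift sensor
0   tower     -1     s7
1  garage      5     s7
2  garage      2     s7
5   tower      3     s7
add column drift_plus_10 = t['drift'] + 10:
     site  drift sensor  drift_plus_10
0   tower     -1     s7              9
1  garage      5     s7             15
2  garage      2     s7             12
5   tower      3     s7             13
take 2 rows with largest drift:
     site  drift sensor  drift_plus_10
1  garage      5     s7             15
5   tower      3     s7             13
add column drift_plus_3 = t['drift'] + 3:
     site  drift sensor  drift_plus_10  drift_plus_3
1  garage      5     s7             15             8
5   tower      3     s7             13             6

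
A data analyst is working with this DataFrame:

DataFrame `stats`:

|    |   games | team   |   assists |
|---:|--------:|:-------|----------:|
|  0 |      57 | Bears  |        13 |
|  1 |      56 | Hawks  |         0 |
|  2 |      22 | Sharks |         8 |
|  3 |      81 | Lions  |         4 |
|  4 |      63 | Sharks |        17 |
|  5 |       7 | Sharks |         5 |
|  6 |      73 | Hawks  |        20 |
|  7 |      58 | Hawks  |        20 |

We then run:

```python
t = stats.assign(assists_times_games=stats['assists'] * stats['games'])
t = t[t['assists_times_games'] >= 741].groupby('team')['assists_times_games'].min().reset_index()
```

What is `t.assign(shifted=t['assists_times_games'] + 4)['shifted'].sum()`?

add column assists_times_games = stats['assists'] * stats['games']:
   games    team  assists  assists_times_games
0     57   Bears       13                  741
1     56   Hawks        0                    0
2     22  Sharks        8                  176
3     81   Lions        4                  324
4     63  Sharks       17                 1071
5      7  Sharks        5                   35
6     73   Hawks       20                 1460
7     58   Hawks       20                 1160
filter rows where assists_times_games >= 741:
   games    team  assists  assists_times_games
0     57   Bears       13                  741
4     63  Sharks       17                 1071
6     73   Hawks       20                 1460
7     58   Hawks       20                 1160
group by team, min of assists_times_games:
team
Bears      741
Hawks     1160
Sharks    1071
Name: assists_times_games, dtype: int64
reset_index():
     team  assists_times_games
0   Bears                  741
1   Hawks                 1160
2  Sharks                 1071
add column shifted = t['assists_times_games'] + 4:
     team  assists_times_games  shifted
0   Bears                  741      745
1   Hawks                 1160     1164
2  Sharks                 1071     1075

2984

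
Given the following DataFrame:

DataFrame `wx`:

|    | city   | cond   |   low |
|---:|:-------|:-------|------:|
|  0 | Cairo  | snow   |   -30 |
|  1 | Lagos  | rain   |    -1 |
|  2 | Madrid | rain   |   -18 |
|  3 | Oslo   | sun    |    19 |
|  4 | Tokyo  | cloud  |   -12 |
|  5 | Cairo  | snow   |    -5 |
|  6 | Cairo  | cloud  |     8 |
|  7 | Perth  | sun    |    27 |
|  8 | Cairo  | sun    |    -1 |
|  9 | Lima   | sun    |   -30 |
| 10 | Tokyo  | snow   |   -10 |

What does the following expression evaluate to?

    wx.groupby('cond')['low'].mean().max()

3.75

group by cond, mean of low:
cond
cloud    -2.00
rain     -9.50
snow    -15.00
sun       3.75
Name: low, dtype: float64
Taking the max of the resulting series gives 3.75.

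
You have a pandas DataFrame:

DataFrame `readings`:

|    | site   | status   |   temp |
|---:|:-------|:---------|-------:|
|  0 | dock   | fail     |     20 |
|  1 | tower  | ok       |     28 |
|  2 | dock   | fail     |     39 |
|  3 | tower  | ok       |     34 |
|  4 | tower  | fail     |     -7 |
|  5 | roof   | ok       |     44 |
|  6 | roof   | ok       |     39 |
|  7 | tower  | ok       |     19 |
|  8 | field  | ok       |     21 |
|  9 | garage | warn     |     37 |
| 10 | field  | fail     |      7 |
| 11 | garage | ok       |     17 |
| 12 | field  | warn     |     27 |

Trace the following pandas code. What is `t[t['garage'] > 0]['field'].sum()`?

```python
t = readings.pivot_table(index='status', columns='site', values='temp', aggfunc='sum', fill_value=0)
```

pivot: rows=status, cols=site, sum(temp):
site    dock  field  garage  roof  tower
status                                  
fail      59      7       0     0     -7
ok         0     21      17    83     81
warn       0     27      37     0      0
filter rows where garage > 0:
site    dock  field  garage  roof  tower
status                                  
ok         0     21      17    83     81
warn       0     27      37     0      0
The sum of column 'field' is 48.

48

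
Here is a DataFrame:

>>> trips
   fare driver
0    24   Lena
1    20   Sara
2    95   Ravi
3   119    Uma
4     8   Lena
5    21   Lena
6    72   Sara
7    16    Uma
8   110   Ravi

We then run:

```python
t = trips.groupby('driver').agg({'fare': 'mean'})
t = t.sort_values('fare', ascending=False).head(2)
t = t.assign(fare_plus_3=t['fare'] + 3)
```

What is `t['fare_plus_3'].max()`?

105.5

group by driver, mean of fare:
              fare
driver            
Lena     17.666667
Ravi    102.500000
Sara     46.000000
Uma      67.500000
sort by fare descending:
              fare
driver            
Ravi    102.500000
Uma      67.500000
Sara     46.000000
Lena     17.666667
take first 2 rows:
         fare
driver       
Ravi    102.5
Uma      67.5
add column fare_plus_3 = t['fare'] + 3:
         fare  fare_plus_3
driver                    
Ravi    102.5        105.5
Uma      67.5         70.5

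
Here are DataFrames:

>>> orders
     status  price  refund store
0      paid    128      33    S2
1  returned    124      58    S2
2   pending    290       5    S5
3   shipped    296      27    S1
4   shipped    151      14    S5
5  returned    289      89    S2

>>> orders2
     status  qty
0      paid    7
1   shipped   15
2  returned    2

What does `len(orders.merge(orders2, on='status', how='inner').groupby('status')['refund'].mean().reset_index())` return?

merge on 'status' (how='inner') → 5 rows:
     status  price  refund store  qty
0      paid    128      33    S2    7
1  returned    124      58    S2    2
2   shipped    296      27    S1   15
3   shipped    151      14    S5   15
4  returned    289      89    S2    2
group by status, mean of refund:
status
paid        33.0
returned    73.5
shipped     20.5
Name: refund, dtype: float64
reset_index():
     status  refund
0      paid    33.0
1  returned    73.5
2   shipped    20.5
So reset_index()) = 3.

3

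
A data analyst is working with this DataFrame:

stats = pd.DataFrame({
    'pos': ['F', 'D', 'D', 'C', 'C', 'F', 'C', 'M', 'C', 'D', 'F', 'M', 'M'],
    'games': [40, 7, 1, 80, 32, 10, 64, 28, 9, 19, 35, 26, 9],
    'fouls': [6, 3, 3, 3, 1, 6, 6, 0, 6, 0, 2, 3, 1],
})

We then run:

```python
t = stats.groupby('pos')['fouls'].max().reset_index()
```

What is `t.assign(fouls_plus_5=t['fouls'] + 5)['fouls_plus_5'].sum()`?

38

group by pos, max of fouls:
pos
C    6
D    3
F    6
M    3
Name: fouls, dtype: int64
reset_index():
  pos  fouls
0   C      6
1   D      3
2   F      6
3   M      3
add column fouls_plus_5 = t['fouls'] + 5:
  pos  fouls  fouls_plus_5
0   C      6            11
1   D      3             8
2   F      6            11
3   M      3             8
Finally, sum of column 'fouls_plus_5' = 38.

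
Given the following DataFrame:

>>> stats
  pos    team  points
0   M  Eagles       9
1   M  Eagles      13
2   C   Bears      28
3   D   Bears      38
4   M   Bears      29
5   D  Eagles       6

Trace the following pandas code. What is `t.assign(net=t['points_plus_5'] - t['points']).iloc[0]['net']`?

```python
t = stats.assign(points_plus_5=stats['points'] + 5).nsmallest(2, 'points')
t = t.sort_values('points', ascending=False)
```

5

add column points_plus_5 = stats['points'] + 5:
  pos    team  points  points_plus_5
0   M  Eagles       9             14
1   M  Eagles      13             18
2   C   Bears      28             33
3   D   Bears      38             43
4   M   Bears      29             34
5   D  Eagles       6             11
take 2 rows with smallest points:
  pos    team  points  points_plus_5
5   D  Eagles       6             11
0   M  Eagles       9             14
sort by points descending:
  pos    team  points  points_plus_5
0   M  Eagles       9             14
5   D  Eagles       6             11
add column net = t['points_plus_5'] - t['points']:
  pos    team  points  points_plus_5  net
0   M  Eagles       9             14    5
5   D  Eagles       6             11    5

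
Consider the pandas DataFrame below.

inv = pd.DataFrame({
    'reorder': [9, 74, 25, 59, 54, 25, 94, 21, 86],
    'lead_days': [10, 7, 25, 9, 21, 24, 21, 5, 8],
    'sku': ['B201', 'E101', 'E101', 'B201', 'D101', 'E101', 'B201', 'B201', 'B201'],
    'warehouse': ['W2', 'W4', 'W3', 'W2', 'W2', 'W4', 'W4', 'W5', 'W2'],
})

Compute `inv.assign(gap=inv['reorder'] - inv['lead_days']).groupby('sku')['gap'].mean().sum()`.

98.8666666667

add column gap = inv['reorder'] - inv['lead_days']:
   reorder  lead_days   sku warehouse  gap
0        9         10  B201        W2   -1
1       74          7  E101        W4   67
2       25         25  E101        W3    0
3       59          9  B201        W2   50
4       54         21  D101        W2   33
5       25         24  E101        W4    1
6       94         21  B201        W4   73
7       21          5  B201        W5   16
8       86          8  B201        W2   78
group by sku, mean of gap:
sku
B201    43.200000
D101    33.000000
E101    22.666667
Name: gap, dtype: float64
Then the sum of the resulting series: 98.8666666667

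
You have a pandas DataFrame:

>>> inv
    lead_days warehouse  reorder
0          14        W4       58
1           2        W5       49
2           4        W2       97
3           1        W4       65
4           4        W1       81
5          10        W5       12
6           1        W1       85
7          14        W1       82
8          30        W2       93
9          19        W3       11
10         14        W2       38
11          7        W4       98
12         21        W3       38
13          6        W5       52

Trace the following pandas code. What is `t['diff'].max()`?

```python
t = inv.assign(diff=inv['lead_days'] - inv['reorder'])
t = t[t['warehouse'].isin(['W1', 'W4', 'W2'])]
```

add column diff = inv['lead_days'] - inv['reorder']:
    lead_days warehouse  reorder  diff
0          14        W4       58   -44
1           2        W5       49   -47
2           4        W2       97   -93
3           1        W4       65   -64
4           4        W1       81   -77
5          10        W5       12    -2
6           1        W1       85   -84
7          14        W1       82   -68
8          30        W2       93   -63
9          19        W3       11     8
10         14        W2       38   -24
11          7        W4       98   -91
12         21        W3       38   -17
13          6        W5       52   -46
filter rows where warehouse in ['W1', 'W4', 'W2']:
    lead_days warehouse  reorder  diff
0          14        W4       58   -44
2           4        W2       97   -93
3           1        W4       65   -64
4           4        W1       81   -77
6           1        W1       85   -84
7          14        W1       82   -68
8          30        W2       93   -63
10         14        W2       38   -24
11          7        W4       98   -91
Taking the max of column 'diff' gives -24.

-24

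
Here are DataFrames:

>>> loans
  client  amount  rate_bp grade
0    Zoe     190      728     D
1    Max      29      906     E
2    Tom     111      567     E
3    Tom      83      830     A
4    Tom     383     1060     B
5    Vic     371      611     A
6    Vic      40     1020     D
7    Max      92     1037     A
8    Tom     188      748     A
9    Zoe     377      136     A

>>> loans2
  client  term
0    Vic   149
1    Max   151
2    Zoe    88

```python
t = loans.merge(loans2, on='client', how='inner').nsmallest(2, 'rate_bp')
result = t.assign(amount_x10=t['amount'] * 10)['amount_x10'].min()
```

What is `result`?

merge on 'client' (how='inner') → 6 rows:
  client  amount  rate_bp grade  term
0    Zoe     190      728     D    88
1    Max      29      906     E   151
2    Vic     371      611     A   149
3    Vic      40     1020     D   149
4    Max      92     1037     A   151
5    Zoe     377      136     A    88
take 2 rows with smallest rate_bp:
  client  amount  rate_bp grade  term
5    Zoe     377      136     A    88
2    Vic     371      611     A   149
add column amount_x10 = t['amount'] * 10:
  client  amount  rate_bp grade  term  amount_x10
5    Zoe     377      136     A    88        3770
2    Vic     371      611     A   149        3710
Finally, min of column 'amount_x10' = 3710.

3710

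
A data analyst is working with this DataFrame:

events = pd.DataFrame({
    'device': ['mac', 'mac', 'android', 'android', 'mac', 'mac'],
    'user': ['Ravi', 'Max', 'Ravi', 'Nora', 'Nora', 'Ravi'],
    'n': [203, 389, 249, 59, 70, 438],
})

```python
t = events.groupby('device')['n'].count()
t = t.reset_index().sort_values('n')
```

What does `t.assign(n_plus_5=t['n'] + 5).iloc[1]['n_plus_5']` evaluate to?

group by device, count of n:
device
android    2
mac        4
Name: n, dtype: int64
reset_index():
    device  n
0  android  2
1      mac  4
sort by n:
    device  n
0  android  2
1      mac  4
add column n_plus_5 = t['n'] + 5:
    device  n  n_plus_5
0  android  2         7
1      mac  4         9
Then the value at position 1, column 'n_plus_5': 9

9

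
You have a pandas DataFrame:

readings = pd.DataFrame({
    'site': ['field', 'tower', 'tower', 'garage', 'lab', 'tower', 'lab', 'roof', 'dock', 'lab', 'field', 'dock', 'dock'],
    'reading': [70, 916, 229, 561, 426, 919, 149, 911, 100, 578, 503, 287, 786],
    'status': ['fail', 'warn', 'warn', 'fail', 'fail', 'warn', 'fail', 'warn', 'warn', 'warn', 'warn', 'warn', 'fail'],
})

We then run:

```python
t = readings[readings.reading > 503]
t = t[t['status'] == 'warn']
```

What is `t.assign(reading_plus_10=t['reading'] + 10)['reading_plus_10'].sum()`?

filter rows where reading > 503:
      site  reading status
1    tower      916   warn
3   garage      561   fail
5    tower      919   warn
7     roof      911   warn
9      lab      578   warn
12    dock      786   fail
filter rows where status == 'warn':
    site  reading status
1  tower      916   warn
5  tower      919   warn
7   roof      911   warn
9    lab      578   warn
add column reading_plus_10 = t['reading'] + 10:
    site  reading status  reading_plus_10
1  tower      916   warn              926
5  tower      919   warn              929
7   roof      911   warn              921
9    lab      578   warn              588

3364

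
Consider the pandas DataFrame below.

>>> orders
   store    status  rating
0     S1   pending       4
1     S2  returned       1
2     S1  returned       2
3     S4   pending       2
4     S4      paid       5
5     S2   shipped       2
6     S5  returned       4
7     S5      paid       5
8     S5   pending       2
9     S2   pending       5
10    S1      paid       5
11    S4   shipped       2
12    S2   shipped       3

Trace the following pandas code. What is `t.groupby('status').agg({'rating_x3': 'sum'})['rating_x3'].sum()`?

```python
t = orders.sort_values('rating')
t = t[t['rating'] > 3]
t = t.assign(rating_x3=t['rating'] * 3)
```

84

sort by rating:
   store    status  rating
1     S2  returned       1
2     S1  returned       2
3     S4   pending       2
5     S2   shipped       2
8     S5   pending       2
11    S4   shipped       2
12    S2   shipped       3
0     S1   pending       4
6     S5  returned       4
4     S4      paid       5
7     S5      paid       5
9     S2   pending       5
10    S1      paid       5
filter rows where rating > 3:
   store    status  rating
0     S1   pending       4
6     S5  returned       4
4     S4      paid       5
7     S5      paid       5
9     S2   pending       5
10    S1      paid       5
add column rating_x3 = t['rating'] * 3:
   store    status  rating  rating_x3
0     S1   pending       4         12
6     S5  returned       4         12
4     S4      paid       5         15
7     S5      paid       5         15
9     S2   pending       5         15
10    S1      paid       5         15
group by status, sum of rating_x3:
          rating_x3
status             
paid             45
pending          27
returned         12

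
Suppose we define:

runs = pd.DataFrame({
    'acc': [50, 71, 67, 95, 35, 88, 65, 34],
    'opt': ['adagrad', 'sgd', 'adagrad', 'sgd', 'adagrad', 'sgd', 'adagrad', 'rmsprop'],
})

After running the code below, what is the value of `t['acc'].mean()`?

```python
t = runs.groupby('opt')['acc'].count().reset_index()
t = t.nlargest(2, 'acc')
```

group by opt, count of acc:
opt
adagrad    4
rmsprop    1
sgd        3
Name: acc, dtype: int64
reset_index():
       opt  acc
0  adagrad    4
1  rmsprop    1
2      sgd    3
take 2 rows with largest acc:
       opt  acc
0  adagrad    4
2      sgd    3
Reading off the mean of column 'acc', we get 3.5.

3.5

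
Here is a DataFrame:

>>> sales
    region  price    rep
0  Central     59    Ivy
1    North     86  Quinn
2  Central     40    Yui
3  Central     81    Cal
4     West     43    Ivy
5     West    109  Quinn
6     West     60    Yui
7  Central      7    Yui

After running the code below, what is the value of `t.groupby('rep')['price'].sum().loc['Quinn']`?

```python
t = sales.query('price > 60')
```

195

filter rows where price > 60:
    region  price    rep
1    North     86  Quinn
3  Central     81    Cal
5     West    109  Quinn
group by rep, sum of price:
rep
Cal       81
Quinn    195
Name: price, dtype: int64
Then the value at index 'Quinn': 195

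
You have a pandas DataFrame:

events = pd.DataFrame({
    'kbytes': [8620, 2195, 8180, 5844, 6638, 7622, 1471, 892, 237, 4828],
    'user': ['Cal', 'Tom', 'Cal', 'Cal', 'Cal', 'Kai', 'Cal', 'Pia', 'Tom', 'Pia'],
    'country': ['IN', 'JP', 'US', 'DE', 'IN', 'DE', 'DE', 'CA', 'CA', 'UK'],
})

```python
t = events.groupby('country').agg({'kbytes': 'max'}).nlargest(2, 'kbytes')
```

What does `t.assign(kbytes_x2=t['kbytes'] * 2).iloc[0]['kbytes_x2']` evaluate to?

group by country, max of kbytes:
         kbytes
country        
CA          892
DE         7622
IN         8620
JP         2195
UK         4828
US         8180
take 2 rows with largest kbytes:
         kbytes
country        
IN         8620
US         8180
add column kbytes_x2 = t['kbytes'] * 2:
         kbytes  kbytes_x2
country                   
IN         8620      17240
US         8180      16360
Then the value at position 0, column 'kbytes_x2': 17240

17240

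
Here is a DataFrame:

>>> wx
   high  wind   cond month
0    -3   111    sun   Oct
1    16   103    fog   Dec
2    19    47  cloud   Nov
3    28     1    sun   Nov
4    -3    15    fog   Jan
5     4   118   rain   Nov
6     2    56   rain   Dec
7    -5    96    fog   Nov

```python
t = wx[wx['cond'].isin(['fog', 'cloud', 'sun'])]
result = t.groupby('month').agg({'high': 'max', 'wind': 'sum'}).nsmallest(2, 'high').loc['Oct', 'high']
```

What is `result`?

-3

filter rows where cond in ['fog', 'cloud', 'sun']:
   high  wind   cond month
0    -3   111    sun   Oct
1    16   103    fog   Dec
2    19    47  cloud   Nov
3    28     1    sun   Nov
4    -3    15    fog   Jan
7    -5    96    fog   Nov
group by month: max(high), sum(wind):
       high  wind
month            
Dec      16   103
Jan      -3    15
Nov      28   144
Oct      -3   111
take 2 rows with smallest high:
       high  wind
month            
Jan      -3    15
Oct      -3   111
Taking the value at row 'Oct', column 'high' gives -3.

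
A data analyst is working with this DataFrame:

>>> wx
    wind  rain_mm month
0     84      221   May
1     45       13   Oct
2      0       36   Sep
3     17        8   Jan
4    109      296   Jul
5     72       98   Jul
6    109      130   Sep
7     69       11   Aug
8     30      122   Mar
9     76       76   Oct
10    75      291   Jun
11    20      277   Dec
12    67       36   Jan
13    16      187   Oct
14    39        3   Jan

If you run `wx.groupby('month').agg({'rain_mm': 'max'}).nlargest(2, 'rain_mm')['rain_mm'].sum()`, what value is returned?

587

group by month, max of rain_mm:
       rain_mm
month         
Aug         11
Dec        277
Jan         36
Jul        296
Jun        291
Mar        122
May        221
Oct        187
Sep        130
take 2 rows with largest rain_mm:
       rain_mm
month         
Jul        296
Jun        291
sum of column 'rain_mm' → 587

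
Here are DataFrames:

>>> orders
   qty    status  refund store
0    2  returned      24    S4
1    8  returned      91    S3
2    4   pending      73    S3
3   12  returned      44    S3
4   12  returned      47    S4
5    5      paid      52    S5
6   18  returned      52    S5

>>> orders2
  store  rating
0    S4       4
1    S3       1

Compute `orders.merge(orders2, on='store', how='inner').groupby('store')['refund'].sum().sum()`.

merge on 'store' (how='inner') → 5 rows:
   qty    status  refund store  rating
0    2  returned      24    S4       4
1    8  returned      91    S3       1
2    4   pending      73    S3       1
3   12  returned      44    S3       1
4   12  returned      47    S4       4
group by store, sum of refund:
store
S3    208
S4     71
Name: refund, dtype: int64
So sum() = 279.

279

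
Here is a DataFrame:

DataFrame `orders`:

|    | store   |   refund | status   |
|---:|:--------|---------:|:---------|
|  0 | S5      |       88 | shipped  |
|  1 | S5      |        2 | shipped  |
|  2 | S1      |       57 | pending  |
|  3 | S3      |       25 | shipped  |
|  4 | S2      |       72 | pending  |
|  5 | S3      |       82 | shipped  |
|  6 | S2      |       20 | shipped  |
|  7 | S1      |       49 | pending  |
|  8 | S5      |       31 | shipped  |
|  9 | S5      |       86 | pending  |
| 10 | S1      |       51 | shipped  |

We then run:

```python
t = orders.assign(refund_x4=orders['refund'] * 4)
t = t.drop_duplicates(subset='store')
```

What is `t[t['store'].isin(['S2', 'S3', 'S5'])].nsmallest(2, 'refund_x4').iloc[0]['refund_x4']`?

100

add column refund_x4 = orders['refund'] * 4:
   store  refund   status  refund_x4
0     S5      88  shipped        352
1     S5       2  shipped          8
2     S1      57  pending        228
3     S3      25  shipped        100
4     S2      72  pending        288
5     S3      82  shipped        328
6     S2      20  shipped         80
7     S1      49  pending        196
8     S5      31  shipped        124
9     S5      86  pending        344
10    S1      51  shipped        204
drop duplicate store (keep=first):
  store  refund   status  refund_x4
0    S5      88  shipped        352
2    S1      57  pending        228
3    S3      25  shipped        100
4    S2      72  pending        288
filter rows where store in ['S2', 'S3', 'S5']:
  store  refund   status  refund_x4
0    S5      88  shipped        352
3    S3      25  shipped        100
4    S2      72  pending        288
take 2 rows with smallest refund_x4:
  store  refund   status  refund_x4
3    S3      25  shipped        100
4    S2      72  pending        288
Taking the value at position 0, column 'refund_x4' gives 100.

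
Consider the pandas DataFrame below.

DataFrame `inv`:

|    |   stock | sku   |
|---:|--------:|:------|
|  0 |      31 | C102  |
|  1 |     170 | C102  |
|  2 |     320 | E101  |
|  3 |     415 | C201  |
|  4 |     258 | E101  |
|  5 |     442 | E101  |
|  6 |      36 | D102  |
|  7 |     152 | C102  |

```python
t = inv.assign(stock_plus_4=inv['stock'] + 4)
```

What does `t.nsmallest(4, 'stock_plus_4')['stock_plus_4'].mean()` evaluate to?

add column stock_plus_4 = inv['stock'] + 4:
   stock   sku  stock_plus_4
0     31  C102            35
1    170  C102           174
2    320  E101           324
3    415  C201           419
4    258  E101           262
5    442  E101           446
6     36  D102            40
7    152  C102           156
take 4 rows with smallest stock_plus_4:
   stock   sku  stock_plus_4
0     31  C102            35
6     36  D102            40
7    152  C102           156
1    170  C102           174
Then the mean of column 'stock_plus_4': 101.25

101.25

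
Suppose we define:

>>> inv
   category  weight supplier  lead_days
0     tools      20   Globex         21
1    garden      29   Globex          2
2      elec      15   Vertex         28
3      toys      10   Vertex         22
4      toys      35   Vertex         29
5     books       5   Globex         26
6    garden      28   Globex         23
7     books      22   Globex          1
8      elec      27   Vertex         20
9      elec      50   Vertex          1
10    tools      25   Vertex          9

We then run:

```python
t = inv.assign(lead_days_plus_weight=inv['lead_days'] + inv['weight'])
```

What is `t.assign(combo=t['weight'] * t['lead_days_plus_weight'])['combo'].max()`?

2550

add column lead_days_plus_weight = inv['lead_days'] + inv['weight']:
   category  weight supplier  lead_days  lead_days_plus_weight
0     tools      20   Globex         21                     41
1    garden      29   Globex          2                     31
2      elec      15   Vertex         28                     43
3      toys      10   Vertex         22                     32
4      toys      35   Vertex         29                     64
5     books       5   Globex         26                     31
6    garden      28   Globex         23                     51
7     books      22   Globex          1                     23
8      elec      27   Vertex         20                     47
9      elec      50   Vertex          1                     51
10    tools      25   Vertex          9                     34
add column combo = t['weight'] * t['lead_days_plus_weight']:
   category  weight supplier  lead_days  lead_days_plus_weight  combo
0     tools      20   Globex         21                     41    820
1    garden      29   Globex          2                     31    899
2      elec      15   Vertex         28                     43    645
3      toys      10   Vertex         22                     32    320
4      toys      35   Vertex         29                     64   2240
5     books       5   Globex         26                     31    155
6    garden      28   Globex         23                     51   1428
7     books      22   Globex          1                     23    506
8      elec      27   Vertex         20                     47   1269
9      elec      50   Vertex          1                     51   2550
10    tools      25   Vertex          9                     34    850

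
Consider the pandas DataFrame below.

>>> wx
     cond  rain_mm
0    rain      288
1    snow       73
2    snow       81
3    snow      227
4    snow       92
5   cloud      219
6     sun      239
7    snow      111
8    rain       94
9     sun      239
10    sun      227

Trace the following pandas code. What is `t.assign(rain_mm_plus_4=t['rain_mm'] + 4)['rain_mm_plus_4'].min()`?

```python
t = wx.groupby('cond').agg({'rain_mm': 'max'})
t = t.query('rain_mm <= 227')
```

223

group by cond, max of rain_mm:
       rain_mm
cond          
cloud      219
rain       288
snow       227
sun        239
filter rows where rain_mm <= 227:
       rain_mm
cond          
cloud      219
snow       227
add column rain_mm_plus_4 = t['rain_mm'] + 4:
       rain_mm  rain_mm_plus_4
cond                          
cloud      219             223
snow       227             231
Taking the min of column 'rain_mm_plus_4' gives 223.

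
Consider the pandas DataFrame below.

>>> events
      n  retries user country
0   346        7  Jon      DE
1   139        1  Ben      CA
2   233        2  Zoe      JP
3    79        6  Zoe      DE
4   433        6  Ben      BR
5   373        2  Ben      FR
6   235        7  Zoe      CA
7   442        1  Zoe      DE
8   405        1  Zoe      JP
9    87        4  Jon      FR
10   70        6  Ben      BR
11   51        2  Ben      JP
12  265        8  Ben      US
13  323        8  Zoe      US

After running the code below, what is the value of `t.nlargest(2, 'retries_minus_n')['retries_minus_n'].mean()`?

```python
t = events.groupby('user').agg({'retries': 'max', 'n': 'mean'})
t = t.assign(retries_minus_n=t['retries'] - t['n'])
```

group by user: max(retries), mean(n):
      retries           n
user                     
Ben         8  221.833333
Jon         7  216.500000
Zoe         8  286.166667
add column retries_minus_n = t['retries'] - t['n']:
      retries           n  retries_minus_n
user                                      
Ben         8  221.833333      -213.833333
Jon         7  216.500000      -209.500000
Zoe         8  286.166667      -278.166667
take 2 rows with largest retries_minus_n:
      retries           n  retries_minus_n
user                                      
Jon         7  216.500000      -209.500000
Ben         8  221.833333      -213.833333
Finally, mean of column 'retries_minus_n' = -211.666666667.

-211.666666667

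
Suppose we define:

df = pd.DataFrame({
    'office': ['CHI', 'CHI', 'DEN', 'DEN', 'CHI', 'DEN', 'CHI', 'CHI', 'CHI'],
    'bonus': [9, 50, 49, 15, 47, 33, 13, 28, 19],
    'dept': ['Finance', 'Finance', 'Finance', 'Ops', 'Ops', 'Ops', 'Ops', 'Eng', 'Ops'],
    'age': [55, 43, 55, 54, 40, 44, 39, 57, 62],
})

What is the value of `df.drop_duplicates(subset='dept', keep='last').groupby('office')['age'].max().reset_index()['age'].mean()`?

drop duplicate dept (keep=last):
  office  bonus     dept  age
2    DEN     49  Finance   55
7    CHI     28      Eng   57
8    CHI     19      Ops   62
group by office, max of age:
office
CHI    62
DEN    55
Name: age, dtype: int64
reset_index():
  office  age
0    CHI   62
1    DEN   55
Then the mean of column 'age': 58.5

58.5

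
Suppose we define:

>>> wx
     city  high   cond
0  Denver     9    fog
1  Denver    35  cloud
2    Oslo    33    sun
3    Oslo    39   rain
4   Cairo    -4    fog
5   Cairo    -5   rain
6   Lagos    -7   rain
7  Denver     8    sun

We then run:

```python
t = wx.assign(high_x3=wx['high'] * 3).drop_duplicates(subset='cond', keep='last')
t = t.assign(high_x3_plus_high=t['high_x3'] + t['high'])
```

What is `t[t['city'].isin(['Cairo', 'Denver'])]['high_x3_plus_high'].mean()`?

add column high_x3 = wx['high'] * 3:
     city  high   cond  high_x3
0  Denver     9    fog       27
1  Denver    35  cloud      105
2    Oslo    33    sun       99
3    Oslo    39   rain      117
4   Cairo    -4    fog      -12
5   Cairo    -5   rain      -15
6   Lagos    -7   rain      -21
7  Denver     8    sun       24
drop duplicate cond (keep=last):
     city  high   cond  high_x3
1  Denver    35  cloud      105
4   Cairo    -4    fog      -12
6   Lagos    -7   rain      -21
7  Denver     8    sun       24
add column high_x3_plus_high = t['high_x3'] + t['high']:
     city  high   cond  high_x3  high_x3_plus_high
1  Denver    35  cloud      105                140
4   Cairo    -4    fog      -12                -16
6   Lagos    -7   rain      -21                -28
7  Denver     8    sun       24                 32
filter rows where city in ['Cairo', 'Denver']:
     city  high   cond  high_x3  high_x3_plus_high
1  Denver    35  cloud      105                140
4   Cairo    -4    fog      -12                -16
7  Denver     8    sun       24                 32

52.0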